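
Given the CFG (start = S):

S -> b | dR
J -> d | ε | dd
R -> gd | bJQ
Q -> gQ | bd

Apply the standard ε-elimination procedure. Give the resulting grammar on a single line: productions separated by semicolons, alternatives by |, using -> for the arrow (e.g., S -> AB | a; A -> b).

Nullable set: {J}.
Drop J -> ε.
R -> bJQ: J nullable, giving bJQ | bQ.
Unchanged (no nullable symbols): S -> b; S -> dR; J -> d; J -> dd; Q -> bd; Q -> gQ; R -> gd.

S -> b | dR; J -> d | dd; Q -> bd | gQ; R -> bQ | gd | bJQ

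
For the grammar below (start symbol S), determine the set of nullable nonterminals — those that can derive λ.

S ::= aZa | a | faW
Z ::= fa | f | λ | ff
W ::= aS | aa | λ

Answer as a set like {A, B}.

{W, Z}

Directly nullable (have an ε-rule): {W, Z}.
Not nullable: S — each has a terminal in every rule's right-hand side or depends on a non-nullable symbol.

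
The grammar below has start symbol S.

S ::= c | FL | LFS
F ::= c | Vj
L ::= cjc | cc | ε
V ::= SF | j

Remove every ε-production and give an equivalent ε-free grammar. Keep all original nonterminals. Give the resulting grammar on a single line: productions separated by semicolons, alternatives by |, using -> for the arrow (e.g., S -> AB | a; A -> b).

Nullable set: {L}.
S -> FL: L nullable, giving F | FL.
S -> LFS: L nullable, giving FS | LFS.
Drop L -> ε.
Unchanged (no nullable symbols): S -> c; F -> Vj; F -> c; L -> cc; L -> cjc; V -> SF; V -> j.

S -> F | c | FL | FS | LFS; F -> c | Vj; L -> cc | cjc; V -> j | SF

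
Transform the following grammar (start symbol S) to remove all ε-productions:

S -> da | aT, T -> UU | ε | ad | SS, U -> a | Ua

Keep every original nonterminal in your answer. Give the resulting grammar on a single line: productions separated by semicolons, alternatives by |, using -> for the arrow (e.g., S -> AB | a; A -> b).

Nullable set: {T}.
S -> aT: T nullable, giving a | aT.
Drop T -> ε.
Unchanged (no nullable symbols): S -> da; T -> SS; T -> UU; T -> ad; U -> Ua; U -> a.

S -> a | aT | da; T -> SS | UU | ad; U -> a | Ua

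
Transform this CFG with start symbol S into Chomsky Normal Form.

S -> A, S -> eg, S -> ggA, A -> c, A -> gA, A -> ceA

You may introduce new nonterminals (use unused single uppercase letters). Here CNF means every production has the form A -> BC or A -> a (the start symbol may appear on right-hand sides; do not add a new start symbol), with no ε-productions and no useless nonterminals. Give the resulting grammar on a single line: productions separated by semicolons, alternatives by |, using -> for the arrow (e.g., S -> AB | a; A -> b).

No ε-productions.
After unit-elimination: S -> c | eg | gA | ceA | ggA; A -> c | gA | ceA.
TERM: introduce B -> c, C -> e, D -> g and substitute in every rule of length ≥2.
BIN: A -> BCA becomes A -> BE, E -> CA; S -> BCA becomes S -> BF, F -> CA; S -> DDA becomes S -> DG, G -> DA.

S -> c | BF | CD | DA | DG; A -> c | BE | DA; B -> c; C -> e; D -> g; E -> CA; F -> CA; G -> DA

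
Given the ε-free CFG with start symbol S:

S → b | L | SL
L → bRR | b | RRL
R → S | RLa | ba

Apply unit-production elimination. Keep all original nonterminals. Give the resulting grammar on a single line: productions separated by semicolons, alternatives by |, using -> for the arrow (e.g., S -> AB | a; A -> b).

Unit productions: R->S, S->L.
Unit pairs (A ⇒* B via units): (R,L), (R,S), (S,L).
S: inherits non-unit rules of {L, S} → RRL | SL | b | bRR.
L: inherits non-unit rules of {L} → RRL | b | bRR.
R: inherits non-unit rules of {L, R, S} → RLa | RRL | SL | b | bRR | ba.

S -> b | SL | RRL | bRR; L -> b | RRL | bRR; R -> b | SL | ba | RLa | RRL | bRR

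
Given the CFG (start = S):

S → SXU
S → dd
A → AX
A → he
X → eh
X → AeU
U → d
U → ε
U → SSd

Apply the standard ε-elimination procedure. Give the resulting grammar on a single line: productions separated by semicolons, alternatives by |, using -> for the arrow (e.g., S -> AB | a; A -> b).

S -> SX | dd | SXU; A -> AX | he; U -> d | SSd; X -> Ae | eh | AeU

Nullable set: {U}.
S -> SXU: U nullable, giving SX | SXU.
Drop U -> ε.
X -> AeU: U nullable, giving Ae | AeU.
Unchanged (no nullable symbols): S -> dd; A -> AX; A -> he; U -> SSd; U -> d; X -> eh.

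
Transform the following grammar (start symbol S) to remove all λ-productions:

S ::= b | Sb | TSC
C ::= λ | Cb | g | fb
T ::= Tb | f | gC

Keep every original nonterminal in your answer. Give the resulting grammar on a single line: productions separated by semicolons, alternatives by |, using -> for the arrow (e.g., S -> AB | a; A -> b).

Nullable set: {C}.
S -> TSC: C nullable, giving TS | TSC.
Drop C -> λ.
C -> Cb: C nullable, giving Cb | b.
T -> gC: C nullable, giving g | gC.
Unchanged (no nullable symbols): S -> Sb; S -> b; C -> fb; C -> g; T -> Tb; T -> f.

S -> b | Sb | TS | TSC; C -> b | g | Cb | fb; T -> f | g | Tb | gC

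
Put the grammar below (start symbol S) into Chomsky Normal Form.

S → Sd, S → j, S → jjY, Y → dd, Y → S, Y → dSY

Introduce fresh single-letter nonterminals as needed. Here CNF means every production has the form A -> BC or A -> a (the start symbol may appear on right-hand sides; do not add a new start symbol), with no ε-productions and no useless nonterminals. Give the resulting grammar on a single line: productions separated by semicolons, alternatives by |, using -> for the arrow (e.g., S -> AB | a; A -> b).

S -> j | BC | SA; A -> d; B -> j; C -> BY; D -> SY; E -> BY; Y -> j | AA | AD | BE | SA

No ε-productions.
After unit-elimination: S -> j | Sd | jjY; Y -> j | Sd | dd | dSY | jjY.
TERM: introduce A -> d, B -> j and substitute in every rule of length ≥2.
BIN: S -> BBY becomes S -> BC, C -> BY; Y -> ASY becomes Y -> AD, D -> SY; Y -> BBY becomes Y -> BE, E -> BY.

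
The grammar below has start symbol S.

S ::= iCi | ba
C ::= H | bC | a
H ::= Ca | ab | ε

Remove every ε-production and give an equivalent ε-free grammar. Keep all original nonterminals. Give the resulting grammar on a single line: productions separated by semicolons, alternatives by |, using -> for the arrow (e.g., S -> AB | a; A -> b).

S -> ba | ii | iCi; C -> H | a | b | bC; H -> a | Ca | ab

Nullable set: {C, H}.
S -> iCi: C nullable, giving iCi | ii.
C -> H: H nullable, giving H.
C -> bC: C nullable, giving b | bC.
Drop H -> ε.
H -> Ca: C nullable, giving Ca | a.
Unchanged (no nullable symbols): S -> ba; C -> a; H -> ab.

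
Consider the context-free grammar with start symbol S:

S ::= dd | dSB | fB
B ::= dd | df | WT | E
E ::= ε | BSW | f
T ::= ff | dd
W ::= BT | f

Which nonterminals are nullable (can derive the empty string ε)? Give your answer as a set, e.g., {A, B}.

{B, E}

Directly nullable (have an ε-rule): {E}.
B is nullable via B -> E (every symbol on the right is already known nullable).
Not nullable: S, T, W — each has a terminal in every rule's right-hand side or depends on a non-nullable symbol.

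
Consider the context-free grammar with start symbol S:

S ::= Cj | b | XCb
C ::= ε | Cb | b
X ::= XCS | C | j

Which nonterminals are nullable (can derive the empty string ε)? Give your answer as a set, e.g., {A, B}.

{C, X}

Directly nullable (have an ε-rule): {C}.
X is nullable via X -> C (every symbol on the right is already known nullable).
Not nullable: S — each has a terminal in every rule's right-hand side or depends on a non-nullable symbol.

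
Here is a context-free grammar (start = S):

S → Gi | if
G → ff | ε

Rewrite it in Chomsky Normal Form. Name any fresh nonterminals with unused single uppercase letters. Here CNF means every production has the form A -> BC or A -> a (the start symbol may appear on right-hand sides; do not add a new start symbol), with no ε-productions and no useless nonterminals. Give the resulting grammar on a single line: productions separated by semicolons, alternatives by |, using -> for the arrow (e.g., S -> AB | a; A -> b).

Nullable: {G}; after ε-elimination: S -> i | Gi | if; G -> ff.
No unit productions to eliminate.
TERM: introduce A -> f, B -> i and substitute in every rule of length ≥2.

S -> i | BA | GB; A -> f; B -> i; G -> AA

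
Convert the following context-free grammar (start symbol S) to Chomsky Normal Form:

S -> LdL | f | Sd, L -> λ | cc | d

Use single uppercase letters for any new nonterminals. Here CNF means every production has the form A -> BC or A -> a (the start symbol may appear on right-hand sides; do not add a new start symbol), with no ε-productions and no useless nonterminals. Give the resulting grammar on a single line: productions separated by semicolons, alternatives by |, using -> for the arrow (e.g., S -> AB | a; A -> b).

S -> d | f | BL | LB | LC | SB; A -> c; B -> d; C -> BL; L -> d | AA

Nullable: {L}; after ε-elimination: S -> d | f | Ld | Sd | dL | LdL; L -> d | cc.
No unit productions to eliminate.
TERM: introduce A -> c, B -> d and substitute in every rule of length ≥2.
BIN: S -> LBL becomes S -> LC, C -> BL.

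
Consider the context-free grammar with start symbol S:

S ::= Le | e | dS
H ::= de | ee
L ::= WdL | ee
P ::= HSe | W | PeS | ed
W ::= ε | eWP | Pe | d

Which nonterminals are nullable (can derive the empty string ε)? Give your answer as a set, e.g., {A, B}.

Directly nullable (have an ε-rule): {W}.
P is nullable via P -> W (every symbol on the right is already known nullable).
Not nullable: H, L, S — each has a terminal in every rule's right-hand side or depends on a non-nullable symbol.

{P, W}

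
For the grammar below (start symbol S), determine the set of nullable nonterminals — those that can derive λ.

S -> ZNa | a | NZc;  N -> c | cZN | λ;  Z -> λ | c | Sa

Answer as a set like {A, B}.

Directly nullable (have an ε-rule): {N, Z}.
Not nullable: S — each has a terminal in every rule's right-hand side or depends on a non-nullable symbol.

{N, Z}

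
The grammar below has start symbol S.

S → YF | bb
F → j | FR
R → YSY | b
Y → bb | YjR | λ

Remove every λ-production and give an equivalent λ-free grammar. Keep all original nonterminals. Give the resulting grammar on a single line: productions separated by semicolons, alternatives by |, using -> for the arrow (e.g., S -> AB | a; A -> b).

Nullable set: {Y}.
S -> YF: Y nullable, giving F | YF.
R -> YSY: Y, Y nullable, giving S | SY | YS | YSY.
Drop Y -> λ.
Y -> YjR: Y nullable, giving YjR | jR.
Unchanged (no nullable symbols): S -> bb; F -> FR; F -> j; R -> b; Y -> bb.

S -> F | YF | bb; F -> j | FR; R -> S | b | SY | YS | YSY; Y -> bb | jR | YjR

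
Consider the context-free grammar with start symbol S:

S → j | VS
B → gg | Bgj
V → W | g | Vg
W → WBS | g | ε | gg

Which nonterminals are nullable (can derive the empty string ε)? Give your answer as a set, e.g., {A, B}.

{V, W}

Directly nullable (have an ε-rule): {W}.
V is nullable via V -> W (every symbol on the right is already known nullable).
Not nullable: B, S — each has a terminal in every rule's right-hand side or depends on a non-nullable symbol.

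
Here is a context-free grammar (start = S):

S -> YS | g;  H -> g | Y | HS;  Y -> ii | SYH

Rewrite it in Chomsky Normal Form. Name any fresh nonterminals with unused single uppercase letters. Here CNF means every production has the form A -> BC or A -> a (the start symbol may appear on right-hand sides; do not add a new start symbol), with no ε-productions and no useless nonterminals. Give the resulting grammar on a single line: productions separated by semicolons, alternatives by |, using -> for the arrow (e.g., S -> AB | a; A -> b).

No ε-productions.
After unit-elimination: S -> g | YS; H -> g | HS | ii | SYH; Y -> ii | SYH.
TERM: introduce A -> i and substitute in every rule of length ≥2.
BIN: H -> SYH becomes H -> SB, B -> YH; Y -> SYH becomes Y -> SC, C -> YH.

S -> g | YS; A -> i; B -> YH; C -> YH; H -> g | AA | HS | SB; Y -> AA | SC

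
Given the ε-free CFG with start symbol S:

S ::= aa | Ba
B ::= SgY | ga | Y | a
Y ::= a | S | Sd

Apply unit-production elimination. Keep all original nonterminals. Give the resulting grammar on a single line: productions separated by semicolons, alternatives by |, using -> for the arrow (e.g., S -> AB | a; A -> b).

Unit productions: B->Y, Y->S.
Unit pairs (A ⇒* B via units): (B,S), (B,Y), (Y,S).
S: inherits non-unit rules of {S} → Ba | aa.
B: inherits non-unit rules of {B, S, Y} → Ba | Sd | SgY | a | aa | ga.
Y: inherits non-unit rules of {S, Y} → Ba | Sd | a | aa.

S -> Ba | aa; B -> a | Ba | Sd | aa | ga | SgY; Y -> a | Ba | Sd | aa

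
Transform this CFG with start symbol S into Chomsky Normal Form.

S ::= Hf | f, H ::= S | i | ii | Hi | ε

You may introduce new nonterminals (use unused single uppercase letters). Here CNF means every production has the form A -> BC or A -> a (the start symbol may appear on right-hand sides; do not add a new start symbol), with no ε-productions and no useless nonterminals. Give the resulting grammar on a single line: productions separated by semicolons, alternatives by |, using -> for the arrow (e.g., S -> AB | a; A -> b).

Nullable: {H}; after ε-elimination: S -> f | Hf; H -> S | i | Hi | ii.
After unit-elimination: S -> f | Hf; H -> f | i | Hf | Hi | ii.
TERM: introduce A -> f, B -> i and substitute in every rule of length ≥2.

S -> f | HA; A -> f; B -> i; H -> f | i | BB | HA | HB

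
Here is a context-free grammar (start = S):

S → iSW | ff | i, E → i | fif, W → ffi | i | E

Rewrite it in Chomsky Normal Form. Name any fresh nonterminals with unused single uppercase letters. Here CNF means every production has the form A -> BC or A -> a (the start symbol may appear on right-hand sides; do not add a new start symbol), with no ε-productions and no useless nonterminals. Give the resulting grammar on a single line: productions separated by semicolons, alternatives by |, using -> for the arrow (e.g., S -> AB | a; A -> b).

No ε-productions.
After unit-elimination: S -> i | ff | iSW; E -> i | fif; W -> i | ffi | fif.
TERM: introduce A -> f, B -> i and substitute in every rule of length ≥2.
BIN: E -> ABA becomes E -> AC, C -> BA; S -> BSW becomes S -> BD, D -> SW; W -> AAB becomes W -> AF, F -> AB; W -> ABA becomes W -> AG, G -> BA.
Drop unreachable/unproductive: E.

S -> i | AA | BD; A -> f; B -> i; D -> SW; F -> AB; G -> BA; W -> i | AF | AG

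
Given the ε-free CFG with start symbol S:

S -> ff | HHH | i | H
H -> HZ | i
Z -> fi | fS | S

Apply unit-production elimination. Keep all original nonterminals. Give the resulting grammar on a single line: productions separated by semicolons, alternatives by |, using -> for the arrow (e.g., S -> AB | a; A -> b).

Unit productions: S->H, Z->S.
Unit pairs (A ⇒* B via units): (S,H), (Z,H), (Z,S).
S: inherits non-unit rules of {H, S} → HHH | HZ | ff | i.
H: inherits non-unit rules of {H} → HZ | i.
Z: inherits non-unit rules of {H, S, Z} → HHH | HZ | fS | ff | fi | i.

S -> i | HZ | ff | HHH; H -> i | HZ; Z -> i | HZ | fS | ff | fi | HHH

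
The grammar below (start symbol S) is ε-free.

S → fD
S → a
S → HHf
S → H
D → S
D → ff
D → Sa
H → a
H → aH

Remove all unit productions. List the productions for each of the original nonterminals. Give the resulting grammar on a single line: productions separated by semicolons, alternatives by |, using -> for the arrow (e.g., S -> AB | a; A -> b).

S -> a | aH | fD | HHf; D -> a | Sa | aH | fD | ff | HHf; H -> a | aH

Unit productions: D->S, S->H.
Unit pairs (A ⇒* B via units): (D,H), (D,S), (S,H).
S: inherits non-unit rules of {H, S} → HHf | a | aH | fD.
D: inherits non-unit rules of {D, H, S} → HHf | Sa | a | aH | fD | ff.
H: inherits non-unit rules of {H} → a | aH.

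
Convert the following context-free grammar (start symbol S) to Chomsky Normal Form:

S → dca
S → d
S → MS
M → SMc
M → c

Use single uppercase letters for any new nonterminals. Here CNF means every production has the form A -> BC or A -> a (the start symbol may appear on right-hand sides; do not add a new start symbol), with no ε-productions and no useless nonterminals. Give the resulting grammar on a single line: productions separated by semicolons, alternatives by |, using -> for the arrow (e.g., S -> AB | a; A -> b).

No ε-productions.
No unit productions to eliminate.
TERM: introduce C -> a, A -> c, B -> d and substitute in every rule of length ≥2.
BIN: M -> SMA becomes M -> SD, D -> MA; S -> BAC becomes S -> BE, E -> AC.

S -> d | BE | MS; A -> c; B -> d; C -> a; D -> MA; E -> AC; M -> c | SD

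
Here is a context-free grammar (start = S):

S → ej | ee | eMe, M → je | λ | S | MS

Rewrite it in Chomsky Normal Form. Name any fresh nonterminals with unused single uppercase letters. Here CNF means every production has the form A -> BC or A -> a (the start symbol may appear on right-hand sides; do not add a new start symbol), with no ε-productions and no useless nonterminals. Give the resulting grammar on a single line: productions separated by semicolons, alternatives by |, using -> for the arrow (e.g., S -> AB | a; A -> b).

Nullable: {M}; after ε-elimination: S -> ee | ej | eMe; M -> S | MS | je.
After unit-elimination: S -> ee | ej | eMe; M -> MS | ee | ej | je | eMe.
TERM: introduce A -> e, B -> j and substitute in every rule of length ≥2.
BIN: M -> AMA becomes M -> AC, C -> MA; S -> AMA becomes S -> AD, D -> MA.

S -> AA | AB | AD; A -> e; B -> j; C -> MA; D -> MA; M -> AA | AB | AC | BA | MS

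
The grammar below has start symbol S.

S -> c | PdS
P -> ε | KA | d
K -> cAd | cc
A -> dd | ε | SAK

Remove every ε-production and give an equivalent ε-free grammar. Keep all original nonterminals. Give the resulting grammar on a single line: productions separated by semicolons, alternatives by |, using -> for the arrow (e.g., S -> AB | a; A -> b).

S -> c | dS | PdS; A -> SK | dd | SAK; K -> cc | cd | cAd; P -> K | d | KA

Nullable set: {A, P}.
S -> PdS: P nullable, giving PdS | dS.
Drop A -> ε.
A -> SAK: A nullable, giving SAK | SK.
K -> cAd: A nullable, giving cAd | cd.
Drop P -> ε.
P -> KA: A nullable, giving K | KA.
Unchanged (no nullable symbols): S -> c; A -> dd; K -> cc; P -> d.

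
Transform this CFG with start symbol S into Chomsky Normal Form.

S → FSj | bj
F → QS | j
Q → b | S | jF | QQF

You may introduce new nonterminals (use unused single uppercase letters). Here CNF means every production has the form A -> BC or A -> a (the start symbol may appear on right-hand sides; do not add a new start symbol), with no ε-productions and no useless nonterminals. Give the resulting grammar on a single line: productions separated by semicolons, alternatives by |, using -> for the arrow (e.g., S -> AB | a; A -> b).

No ε-productions.
After unit-elimination: S -> bj | FSj; F -> j | QS; Q -> b | bj | jF | FSj | QQF.
TERM: introduce B -> b, A -> j and substitute in every rule of length ≥2.
BIN: Q -> FSA becomes Q -> FC, C -> SA; Q -> QQF becomes Q -> QD, D -> QF; S -> FSA becomes S -> FE, E -> SA.

S -> BA | FE; A -> j; B -> b; C -> SA; D -> QF; E -> SA; F -> j | QS; Q -> b | AF | BA | FC | QD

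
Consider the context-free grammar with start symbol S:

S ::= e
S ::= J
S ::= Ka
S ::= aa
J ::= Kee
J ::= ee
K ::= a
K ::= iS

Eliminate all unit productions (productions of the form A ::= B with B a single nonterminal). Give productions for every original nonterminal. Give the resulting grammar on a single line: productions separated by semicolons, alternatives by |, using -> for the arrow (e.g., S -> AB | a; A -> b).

S -> e | Ka | aa | ee | Kee; J -> ee | Kee; K -> a | iS

Unit productions: S->J.
Unit pairs (A ⇒* B via units): (S,J).
S: inherits non-unit rules of {J, S} → Ka | Kee | aa | e | ee.
J: inherits non-unit rules of {J} → Kee | ee.
K: inherits non-unit rules of {K} → a | iS.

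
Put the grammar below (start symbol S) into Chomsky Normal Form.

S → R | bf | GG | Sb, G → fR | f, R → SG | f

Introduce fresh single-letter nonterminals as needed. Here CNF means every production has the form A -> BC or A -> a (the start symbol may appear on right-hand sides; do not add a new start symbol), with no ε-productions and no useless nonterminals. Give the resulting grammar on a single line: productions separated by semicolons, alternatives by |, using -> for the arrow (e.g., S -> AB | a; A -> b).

S -> f | BA | GG | SB | SG; A -> f; B -> b; G -> f | AR; R -> f | SG

No ε-productions.
After unit-elimination: S -> f | GG | SG | Sb | bf; G -> f | fR; R -> f | SG.
TERM: introduce B -> b, A -> f and substitute in every rule of length ≥2.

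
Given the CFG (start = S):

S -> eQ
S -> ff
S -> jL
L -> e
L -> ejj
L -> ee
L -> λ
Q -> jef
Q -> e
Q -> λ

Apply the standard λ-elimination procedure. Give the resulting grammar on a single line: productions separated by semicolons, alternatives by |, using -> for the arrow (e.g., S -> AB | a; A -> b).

S -> e | j | eQ | ff | jL; L -> e | ee | ejj; Q -> e | jef

Nullable set: {L, Q}.
S -> eQ: Q nullable, giving e | eQ.
S -> jL: L nullable, giving j | jL.
Drop L -> λ.
Drop Q -> λ.
Unchanged (no nullable symbols): S -> ff; L -> e; L -> ee; L -> ejj; Q -> e; Q -> jef.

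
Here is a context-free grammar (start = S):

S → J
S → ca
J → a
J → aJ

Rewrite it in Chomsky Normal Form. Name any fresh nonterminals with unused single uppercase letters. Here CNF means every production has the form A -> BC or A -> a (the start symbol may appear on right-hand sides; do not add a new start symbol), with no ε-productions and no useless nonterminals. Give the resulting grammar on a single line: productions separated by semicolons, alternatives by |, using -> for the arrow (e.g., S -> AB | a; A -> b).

S -> a | AJ | BA; A -> a; B -> c; J -> a | AJ

No ε-productions.
After unit-elimination: S -> a | aJ | ca; J -> a | aJ.
TERM: introduce A -> a, B -> c and substitute in every rule of length ≥2.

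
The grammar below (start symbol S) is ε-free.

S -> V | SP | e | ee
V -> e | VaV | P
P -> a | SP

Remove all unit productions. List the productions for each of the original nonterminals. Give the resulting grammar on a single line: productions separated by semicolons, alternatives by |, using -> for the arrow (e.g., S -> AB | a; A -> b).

Unit productions: S->V, V->P.
Unit pairs (A ⇒* B via units): (S,P), (S,V), (V,P).
S: inherits non-unit rules of {P, S, V} → SP | VaV | a | e | ee.
P: inherits non-unit rules of {P} → SP | a.
V: inherits non-unit rules of {P, V} → SP | VaV | a | e.

S -> a | e | SP | ee | VaV; P -> a | SP; V -> a | e | SP | VaV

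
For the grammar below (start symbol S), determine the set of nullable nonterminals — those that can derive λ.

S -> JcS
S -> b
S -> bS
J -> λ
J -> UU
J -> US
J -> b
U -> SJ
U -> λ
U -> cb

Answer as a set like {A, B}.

Directly nullable (have an ε-rule): {J, U}.
Not nullable: S — each has a terminal in every rule's right-hand side or depends on a non-nullable symbol.

{J, U}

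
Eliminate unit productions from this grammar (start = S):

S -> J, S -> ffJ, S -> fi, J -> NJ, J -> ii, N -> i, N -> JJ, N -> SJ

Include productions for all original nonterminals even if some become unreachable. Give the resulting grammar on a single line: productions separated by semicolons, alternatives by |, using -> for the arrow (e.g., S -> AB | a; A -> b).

Unit productions: S->J.
Unit pairs (A ⇒* B via units): (S,J).
S: inherits non-unit rules of {J, S} → NJ | ffJ | fi | ii.
J: inherits non-unit rules of {J} → NJ | ii.
N: inherits non-unit rules of {N} → JJ | SJ | i.

S -> NJ | fi | ii | ffJ; J -> NJ | ii; N -> i | JJ | SJ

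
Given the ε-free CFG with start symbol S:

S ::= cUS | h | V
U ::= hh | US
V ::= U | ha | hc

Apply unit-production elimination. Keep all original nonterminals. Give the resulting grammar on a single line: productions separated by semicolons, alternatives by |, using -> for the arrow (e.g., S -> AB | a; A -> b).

S -> h | US | ha | hc | hh | cUS; U -> US | hh; V -> US | ha | hc | hh

Unit productions: S->V, V->U.
Unit pairs (A ⇒* B via units): (S,U), (S,V), (V,U).
S: inherits non-unit rules of {S, U, V} → US | cUS | h | ha | hc | hh.
U: inherits non-unit rules of {U} → US | hh.
V: inherits non-unit rules of {U, V} → US | ha | hc | hh.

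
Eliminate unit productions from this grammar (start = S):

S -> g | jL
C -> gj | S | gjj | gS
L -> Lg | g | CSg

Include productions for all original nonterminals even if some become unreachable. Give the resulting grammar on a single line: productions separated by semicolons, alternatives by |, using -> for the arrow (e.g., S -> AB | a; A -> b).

S -> g | jL; C -> g | gS | gj | jL | gjj; L -> g | Lg | CSg

Unit productions: C->S.
Unit pairs (A ⇒* B via units): (C,S).
S: inherits non-unit rules of {S} → g | jL.
C: inherits non-unit rules of {C, S} → g | gS | gj | gjj | jL.
L: inherits non-unit rules of {L} → CSg | Lg | g.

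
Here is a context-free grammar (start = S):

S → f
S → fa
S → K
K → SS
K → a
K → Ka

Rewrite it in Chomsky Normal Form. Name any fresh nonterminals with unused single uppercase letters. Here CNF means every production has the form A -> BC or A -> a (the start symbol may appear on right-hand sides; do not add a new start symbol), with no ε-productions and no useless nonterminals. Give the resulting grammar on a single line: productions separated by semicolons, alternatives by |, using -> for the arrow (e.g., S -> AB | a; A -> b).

S -> a | f | BA | KA | SS; A -> a; B -> f; K -> a | KA | SS

No ε-productions.
After unit-elimination: S -> a | f | Ka | SS | fa; K -> a | Ka | SS.
TERM: introduce A -> a, B -> f and substitute in every rule of length ≥2.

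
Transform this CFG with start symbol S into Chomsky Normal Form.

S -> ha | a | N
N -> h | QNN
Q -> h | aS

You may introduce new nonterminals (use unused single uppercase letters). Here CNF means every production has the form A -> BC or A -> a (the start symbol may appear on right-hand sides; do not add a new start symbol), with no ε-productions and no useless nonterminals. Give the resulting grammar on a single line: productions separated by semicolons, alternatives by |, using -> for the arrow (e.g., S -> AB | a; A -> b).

No ε-productions.
After unit-elimination: S -> a | h | ha | QNN; N -> h | QNN; Q -> h | aS.
TERM: introduce A -> a, B -> h and substitute in every rule of length ≥2.
BIN: N -> QNN becomes N -> QC, C -> NN; S -> QNN becomes S -> QD, D -> NN.

S -> a | h | BA | QD; A -> a; B -> h; C -> NN; D -> NN; N -> h | QC; Q -> h | AS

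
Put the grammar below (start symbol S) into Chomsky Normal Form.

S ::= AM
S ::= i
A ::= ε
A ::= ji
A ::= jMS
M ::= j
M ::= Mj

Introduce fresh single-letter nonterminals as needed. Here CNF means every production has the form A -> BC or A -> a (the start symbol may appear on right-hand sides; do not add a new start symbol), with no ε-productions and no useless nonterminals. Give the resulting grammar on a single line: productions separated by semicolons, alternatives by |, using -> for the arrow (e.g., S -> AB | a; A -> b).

S -> i | j | AM | MB; A -> BC | BD; B -> j; C -> i; D -> MS; M -> j | MB

Nullable: {A}; after ε-elimination: S -> M | i | AM; A -> ji | jMS; M -> j | Mj.
After unit-elimination: S -> i | j | AM | Mj; A -> ji | jMS; M -> j | Mj.
TERM: introduce C -> i, B -> j and substitute in every rule of length ≥2.
BIN: A -> BMS becomes A -> BD, D -> MS.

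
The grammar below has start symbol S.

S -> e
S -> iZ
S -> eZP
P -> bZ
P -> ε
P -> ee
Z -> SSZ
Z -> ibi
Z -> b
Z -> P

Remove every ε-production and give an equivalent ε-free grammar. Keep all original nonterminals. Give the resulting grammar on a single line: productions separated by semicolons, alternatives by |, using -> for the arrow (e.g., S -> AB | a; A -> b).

S -> e | i | eP | eZ | iZ | eZP; P -> b | bZ | ee; Z -> P | b | SS | SSZ | ibi

Nullable set: {P, Z}.
S -> eZP: Z, P nullable, giving e | eP | eZ | eZP.
S -> iZ: Z nullable, giving i | iZ.
Drop P -> ε.
P -> bZ: Z nullable, giving b | bZ.
Z -> P: P nullable, giving P.
Z -> SSZ: Z nullable, giving SS | SSZ.
Unchanged (no nullable symbols): S -> e; P -> ee; Z -> b; Z -> ibi.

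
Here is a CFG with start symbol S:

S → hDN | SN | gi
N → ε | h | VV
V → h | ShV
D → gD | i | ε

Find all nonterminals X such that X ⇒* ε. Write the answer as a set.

Directly nullable (have an ε-rule): {D, N}.
Not nullable: S, V — each has a terminal in every rule's right-hand side or depends on a non-nullable symbol.

{D, N}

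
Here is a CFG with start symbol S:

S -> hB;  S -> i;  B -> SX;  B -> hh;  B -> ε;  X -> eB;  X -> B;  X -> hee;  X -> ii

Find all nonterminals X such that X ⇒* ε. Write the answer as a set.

{B, X}

Directly nullable (have an ε-rule): {B}.
X is nullable via X -> B (every symbol on the right is already known nullable).
Not nullable: S — each has a terminal in every rule's right-hand side or depends on a non-nullable symbol.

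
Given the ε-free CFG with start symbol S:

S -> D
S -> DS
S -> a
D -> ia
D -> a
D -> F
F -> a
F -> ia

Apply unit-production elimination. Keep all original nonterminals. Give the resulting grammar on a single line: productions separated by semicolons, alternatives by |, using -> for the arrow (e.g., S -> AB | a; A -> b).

S -> a | DS | ia; D -> a | ia; F -> a | ia

Unit productions: D->F, S->D.
Unit pairs (A ⇒* B via units): (D,F), (S,D), (S,F).
S: inherits non-unit rules of {D, F, S} → DS | a | ia.
D: inherits non-unit rules of {D, F} → a | ia.
F: inherits non-unit rules of {F} → a | ia.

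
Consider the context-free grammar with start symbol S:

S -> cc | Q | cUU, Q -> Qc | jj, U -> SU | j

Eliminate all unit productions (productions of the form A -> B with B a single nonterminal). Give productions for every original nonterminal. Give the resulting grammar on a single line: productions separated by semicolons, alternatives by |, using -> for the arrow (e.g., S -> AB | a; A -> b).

Unit productions: S->Q.
Unit pairs (A ⇒* B via units): (S,Q).
S: inherits non-unit rules of {Q, S} → Qc | cUU | cc | jj.
Q: inherits non-unit rules of {Q} → Qc | jj.
U: inherits non-unit rules of {U} → SU | j.

S -> Qc | cc | jj | cUU; Q -> Qc | jj; U -> j | SU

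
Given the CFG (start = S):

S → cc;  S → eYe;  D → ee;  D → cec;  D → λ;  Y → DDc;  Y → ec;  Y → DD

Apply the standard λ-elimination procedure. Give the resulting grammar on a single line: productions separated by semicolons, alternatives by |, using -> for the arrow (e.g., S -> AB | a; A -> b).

Nullable set: {D, Y}.
S -> eYe: Y nullable, giving eYe | ee.
Drop D -> λ.
Y -> DD: D, D nullable, giving D | DD.
Y -> DDc: D, D nullable, giving DDc | Dc | c.
Unchanged (no nullable symbols): S -> cc; D -> cec; D -> ee; Y -> ec.

S -> cc | ee | eYe; D -> ee | cec; Y -> D | c | DD | Dc | ec | DDc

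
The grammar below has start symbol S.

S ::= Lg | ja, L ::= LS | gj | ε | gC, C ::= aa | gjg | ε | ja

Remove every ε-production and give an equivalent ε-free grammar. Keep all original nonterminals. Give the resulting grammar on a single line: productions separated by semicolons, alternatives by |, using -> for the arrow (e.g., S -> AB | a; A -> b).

Nullable set: {C, L}.
S -> Lg: L nullable, giving Lg | g.
Drop C -> ε.
Drop L -> ε.
L -> LS: L nullable, giving LS | S.
L -> gC: C nullable, giving g | gC.
Unchanged (no nullable symbols): S -> ja; C -> aa; C -> gjg; C -> ja; L -> gj.

S -> g | Lg | ja; C -> aa | ja | gjg; L -> S | g | LS | gC | gj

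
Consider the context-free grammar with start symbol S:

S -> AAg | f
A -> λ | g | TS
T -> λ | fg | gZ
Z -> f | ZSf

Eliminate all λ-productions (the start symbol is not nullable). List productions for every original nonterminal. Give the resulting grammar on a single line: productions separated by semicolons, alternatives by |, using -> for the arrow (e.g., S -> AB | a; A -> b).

Nullable set: {A, T}.
S -> AAg: A, A nullable, giving AAg | Ag | g.
Drop A -> λ.
A -> TS: T nullable, giving S | TS.
Drop T -> λ.
Unchanged (no nullable symbols): S -> f; A -> g; T -> fg; T -> gZ; Z -> ZSf; Z -> f.

S -> f | g | Ag | AAg; A -> S | g | TS; T -> fg | gZ; Z -> f | ZSf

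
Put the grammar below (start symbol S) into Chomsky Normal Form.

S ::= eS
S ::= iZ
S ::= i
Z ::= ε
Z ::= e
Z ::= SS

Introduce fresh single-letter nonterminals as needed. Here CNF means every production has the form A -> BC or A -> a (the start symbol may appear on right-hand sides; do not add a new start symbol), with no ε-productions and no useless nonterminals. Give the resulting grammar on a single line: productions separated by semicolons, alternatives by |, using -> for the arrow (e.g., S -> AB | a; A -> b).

S -> i | AS | BZ; A -> e; B -> i; Z -> e | SS

Nullable: {Z}; after ε-elimination: S -> i | eS | iZ; Z -> e | SS.
No unit productions to eliminate.
TERM: introduce A -> e, B -> i and substitute in every rule of length ≥2.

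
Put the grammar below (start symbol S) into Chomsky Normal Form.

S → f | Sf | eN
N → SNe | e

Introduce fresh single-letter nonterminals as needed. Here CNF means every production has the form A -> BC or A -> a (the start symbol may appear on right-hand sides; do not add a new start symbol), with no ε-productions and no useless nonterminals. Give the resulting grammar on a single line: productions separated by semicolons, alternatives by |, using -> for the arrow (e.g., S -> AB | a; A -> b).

No ε-productions.
No unit productions to eliminate.
TERM: introduce A -> e, B -> f and substitute in every rule of length ≥2.
BIN: N -> SNA becomes N -> SC, C -> NA.

S -> f | AN | SB; A -> e; B -> f; C -> NA; N -> e | SC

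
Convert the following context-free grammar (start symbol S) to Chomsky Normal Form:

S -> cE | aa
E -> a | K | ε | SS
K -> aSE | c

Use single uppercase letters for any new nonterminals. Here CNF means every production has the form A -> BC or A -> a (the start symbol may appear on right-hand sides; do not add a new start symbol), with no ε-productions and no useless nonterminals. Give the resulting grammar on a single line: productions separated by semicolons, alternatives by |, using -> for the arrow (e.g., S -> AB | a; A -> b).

S -> c | AA | BE; A -> a; B -> c; C -> SE; E -> a | c | AC | AS | SS

Nullable: {E}; after ε-elimination: S -> c | aa | cE; E -> K | a | SS; K -> c | aS | aSE.
After unit-elimination: S -> c | aa | cE; E -> a | c | SS | aS | aSE; K -> c | aS | aSE.
TERM: introduce A -> a, B -> c and substitute in every rule of length ≥2.
BIN: E -> ASE becomes E -> AC, C -> SE; K -> ASE becomes K -> AD, D -> SE.
Drop unreachable/unproductive: K.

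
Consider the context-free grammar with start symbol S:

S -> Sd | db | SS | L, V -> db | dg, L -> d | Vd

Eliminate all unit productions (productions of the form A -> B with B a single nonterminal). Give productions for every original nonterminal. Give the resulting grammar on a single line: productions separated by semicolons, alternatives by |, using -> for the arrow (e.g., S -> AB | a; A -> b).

Unit productions: S->L.
Unit pairs (A ⇒* B via units): (S,L).
S: inherits non-unit rules of {L, S} → SS | Sd | Vd | d | db.
L: inherits non-unit rules of {L} → Vd | d.
V: inherits non-unit rules of {V} → db | dg.

S -> d | SS | Sd | Vd | db; L -> d | Vd; V -> db | dg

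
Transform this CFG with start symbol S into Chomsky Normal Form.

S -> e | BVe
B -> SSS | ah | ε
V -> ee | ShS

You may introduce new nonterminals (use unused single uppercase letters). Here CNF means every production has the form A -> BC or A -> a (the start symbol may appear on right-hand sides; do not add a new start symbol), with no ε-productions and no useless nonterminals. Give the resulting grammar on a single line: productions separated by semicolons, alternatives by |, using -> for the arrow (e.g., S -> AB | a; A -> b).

Nullable: {B}; after ε-elimination: S -> e | Ve | BVe; B -> ah | SSS; V -> ee | ShS.
No unit productions to eliminate.
TERM: introduce A -> a, D -> e, C -> h and substitute in every rule of length ≥2.
BIN: B -> SSS becomes B -> SE, E -> SS; S -> BVD becomes S -> BF, F -> VD; V -> SCS becomes V -> SG, G -> CS.

S -> e | BF | VD; A -> a; B -> AC | SE; C -> h; D -> e; E -> SS; F -> VD; G -> CS; V -> DD | SG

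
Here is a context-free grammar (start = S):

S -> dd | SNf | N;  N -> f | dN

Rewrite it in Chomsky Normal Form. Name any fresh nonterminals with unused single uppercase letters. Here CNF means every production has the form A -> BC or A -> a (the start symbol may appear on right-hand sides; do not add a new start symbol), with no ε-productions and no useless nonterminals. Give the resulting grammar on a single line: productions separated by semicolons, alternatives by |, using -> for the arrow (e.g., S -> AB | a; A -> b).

No ε-productions.
After unit-elimination: S -> f | dN | dd | SNf; N -> f | dN.
TERM: introduce A -> d, B -> f and substitute in every rule of length ≥2.
BIN: S -> SNB becomes S -> SC, C -> NB.

S -> f | AA | AN | SC; A -> d; B -> f; C -> NB; N -> f | AN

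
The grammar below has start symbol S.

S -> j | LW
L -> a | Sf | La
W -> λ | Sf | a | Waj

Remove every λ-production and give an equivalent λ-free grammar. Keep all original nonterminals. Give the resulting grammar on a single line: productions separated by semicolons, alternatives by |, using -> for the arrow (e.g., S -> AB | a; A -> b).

Nullable set: {W}.
S -> LW: W nullable, giving L | LW.
Drop W -> λ.
W -> Waj: W nullable, giving Waj | aj.
Unchanged (no nullable symbols): S -> j; L -> La; L -> Sf; L -> a; W -> Sf; W -> a.

S -> L | j | LW; L -> a | La | Sf; W -> a | Sf | aj | Waj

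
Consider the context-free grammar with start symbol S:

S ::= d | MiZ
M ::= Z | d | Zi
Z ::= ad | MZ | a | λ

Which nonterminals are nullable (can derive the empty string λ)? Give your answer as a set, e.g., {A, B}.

Directly nullable (have an ε-rule): {Z}.
M is nullable via M -> Z (every symbol on the right is already known nullable).
Not nullable: S — each has a terminal in every rule's right-hand side or depends on a non-nullable symbol.

{M, Z}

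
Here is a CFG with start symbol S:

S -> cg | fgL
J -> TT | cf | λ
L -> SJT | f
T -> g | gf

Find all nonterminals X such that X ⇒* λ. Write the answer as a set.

Directly nullable (have an ε-rule): {J}.
Not nullable: L, S, T — each has a terminal in every rule's right-hand side or depends on a non-nullable symbol.

{J}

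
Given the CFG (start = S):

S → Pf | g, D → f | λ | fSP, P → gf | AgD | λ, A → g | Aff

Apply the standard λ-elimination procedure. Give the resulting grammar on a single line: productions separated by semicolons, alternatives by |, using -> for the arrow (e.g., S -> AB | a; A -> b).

S -> f | g | Pf; A -> g | Aff; D -> f | fS | fSP; P -> Ag | gf | AgD

Nullable set: {D, P}.
S -> Pf: P nullable, giving Pf | f.
Drop D -> λ.
D -> fSP: P nullable, giving fS | fSP.
Drop P -> λ.
P -> AgD: D nullable, giving Ag | AgD.
Unchanged (no nullable symbols): S -> g; A -> Aff; A -> g; D -> f; P -> gf.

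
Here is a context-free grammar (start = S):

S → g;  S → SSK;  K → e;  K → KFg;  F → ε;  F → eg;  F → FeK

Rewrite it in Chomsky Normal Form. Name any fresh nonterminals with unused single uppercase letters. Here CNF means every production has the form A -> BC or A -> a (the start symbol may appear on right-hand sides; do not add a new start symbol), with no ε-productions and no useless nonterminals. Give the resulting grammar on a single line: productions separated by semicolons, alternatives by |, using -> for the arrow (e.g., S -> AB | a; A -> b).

S -> g | SE; A -> e; B -> g; C -> AK; D -> FB; E -> SK; F -> AB | AK | FC; K -> e | KB | KD

Nullable: {F}; after ε-elimination: S -> g | SSK; F -> eK | eg | FeK; K -> e | Kg | KFg.
No unit productions to eliminate.
TERM: introduce A -> e, B -> g and substitute in every rule of length ≥2.
BIN: F -> FAK becomes F -> FC, C -> AK; K -> KFB becomes K -> KD, D -> FB; S -> SSK becomes S -> SE, E -> SK.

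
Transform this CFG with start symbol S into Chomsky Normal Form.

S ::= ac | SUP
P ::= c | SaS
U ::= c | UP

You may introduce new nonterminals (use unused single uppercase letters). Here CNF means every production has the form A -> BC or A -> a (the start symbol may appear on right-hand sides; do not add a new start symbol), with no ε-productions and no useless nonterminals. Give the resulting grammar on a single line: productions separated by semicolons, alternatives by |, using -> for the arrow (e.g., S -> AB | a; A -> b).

No ε-productions.
No unit productions to eliminate.
TERM: introduce A -> a, B -> c and substitute in every rule of length ≥2.
BIN: P -> SAS becomes P -> SC, C -> AS; S -> SUP becomes S -> SD, D -> UP.

S -> AB | SD; A -> a; B -> c; C -> AS; D -> UP; P -> c | SC; U -> c | UP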